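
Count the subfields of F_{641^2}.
F_{641^2} has 2 subfields

The subfields of F_{p^n} are exactly the fields F_{p^d} for d | n (each is the fixed field of the unique index-d subgroup of Gal(F_{p^n}/F_p) ≅ Z/nZ). The divisors of n = 2 are {1, 2}, giving 2 subfields: F_{641^1}, F_{641^2}.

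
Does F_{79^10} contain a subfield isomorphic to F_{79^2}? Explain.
Yes: F_{79^2} is a subfield of F_{79^10}

F_{p^m} embeds in F_{p^n} iff m | n (since F_{p^n} is the splitting field of x^(p^n) - x, and F_{p^m} ⊂ F_{p^n} forces p^n to be a power of p^m, i.e. m | n; conversely if m | n then every root of x^(p^m) - x is a root of x^(p^n) - x). Here 2 | 10 (since 10 = 5·2), so F_{79^2} is a subfield of F_{79^10}, and [F_{79^10} : F_{79^2}] = 10/2 = 5.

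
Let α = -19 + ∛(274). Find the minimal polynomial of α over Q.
m_α(x) = x^3 + 57x^2 + 1083x + 6585

Set β = α + 19 = ∛(274), so β^3 = 274. Then (α + 19)^3 - 274 = 0, i.e. α is a root of g(x) = (x + 19)^3 - 274 = x^3 + 57x^2 + 1083x + 6585. Since g(x) = h(x + 19) where h(x) = x^3 - 274, and h is irreducible over Q (because 274 is not a perfect cube, so h has no rational root, and a monic cubic with no rational root is irreducible), g is also irreducible (irreducibility is preserved under the substitution x → x + 19). Hence m_α(x) = x^3 + 57x^2 + 1083x + 6585.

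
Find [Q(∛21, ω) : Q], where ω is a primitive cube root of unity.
[Q(∛21, ω) : Q] = 6

[Q(∛21):Q] = 3 (min poly x^3 - 21, irreducible since 21 is not a perfect cube). [Q(ω):Q] = 2 (min poly x^2 + x + 1). Since Q(∛21) ⊂ R and ω ∉ R, we have ω ∉ Q(∛21), so x^2 + x + 1 remains irreducible over Q(∛21) and [Q(∛21, ω) : Q(∛21)] = 2. By the tower law, [Q(∛21, ω) : Q] = 3 · 2 = 6. (In fact Q(∛21, ω) is the splitting field of x^3 - 21 over Q.)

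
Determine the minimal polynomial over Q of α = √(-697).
m_α(x) = x^2 + 697

α satisfies α^2 + 697 = 0, so x^2 + 697 annihilates α. Since d = -697 is squarefree and ≠ 1, it is not a perfect square in Q, so x^2 + 697 has no rational root and is therefore irreducible over Q (a degree-2 polynomial over a field is irreducible iff it has no root). Hence m_α(x) = x^2 + 697.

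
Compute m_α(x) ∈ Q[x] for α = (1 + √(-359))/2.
m_α(x) = x^2 - x + 90

From 2α - 1 = √(-359), squaring gives (2α - 1)^2 = -359, i.e. 4α^2 - 4α + 1 = -359, so α^2 - α + (1 + 359)/4 = 0. Since -359 ≡ 1 (mod 4), (1 + 359)/4 = 90 ∈ Z. The polynomial x^2 - x + 90 has discriminant 1 - 4·(90) = -359, which is not a perfect square in Q (d = -359 is squarefree and ≠ 1), so x^2 - x + 90 is irreducible over Q. It is the minimal polynomial of α.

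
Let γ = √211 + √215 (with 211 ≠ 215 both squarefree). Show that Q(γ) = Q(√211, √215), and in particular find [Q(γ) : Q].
[Q(γ) : Q] = 4 (equivalently, Q(γ) = Q(√211, √215))

Obviously Q(γ) ⊆ Q(√211, √215), and [Q(√211, √215):Q] = 4 (since 211, 215 are distinct squarefree integers > 1 with 45365 not a perfect square). To show equality we compute the minimal polynomial of γ. From γ = √211 + √215: γ^2 = 211 + 2√(45365) + 215 = 426 + 2√(45365), so γ^2 - 426 = 2√(45365); squaring, (γ^2 - 426)^2 = 4·45365, i.e. γ^4 - 852γ^2 + 181476 - 181460 = 0, i.e. γ^4 - 852γ^2 + 16 = 0. So γ is a root of x^4 - 852x^2 + 16. This polynomial is irreducible over Q: it has no rational root (each ±√211 ± √215 is irrational), and any factorization into two quadratics over Q would force √(45365) ∈ Q (pairing opposite roots) or √211, √215 ∈ Q (other pairings), all impossible. Hence [Q(γ):Q] = 4 = [Q(√211, √215):Q], so Q(γ) = Q(√211, √215).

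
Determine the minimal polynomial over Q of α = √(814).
m_α(x) = x^2 - 814

α satisfies α^2 - 814 = 0, so x^2 - 814 annihilates α. Since d = 814 is squarefree and ≠ 1, it is not a perfect square in Q, so x^2 - 814 has no rational root and is therefore irreducible over Q (a degree-2 polynomial over a field is irreducible iff it has no root). Hence m_α(x) = x^2 - 814.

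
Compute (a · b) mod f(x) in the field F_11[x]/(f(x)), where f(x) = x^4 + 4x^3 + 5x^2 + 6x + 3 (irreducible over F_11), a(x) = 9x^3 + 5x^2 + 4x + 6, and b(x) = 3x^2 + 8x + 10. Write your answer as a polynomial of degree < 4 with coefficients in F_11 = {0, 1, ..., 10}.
a · b ≡ 3x^3 + 10x^2 + x + 2 (mod f(x))

Multiply in F_11[x]: a(x)·b(x) = (9x^3 + 5x^2 + 4x + 6)·(3x^2 + 8x + 10) = 5x^5 + 10x^4 + 10x^3 + x^2 + 5. This has degree ≥ 4, so divide by f(x) over F_11: 5x^5 + 10x^4 + 10x^3 + x^2 + 5 = (5x + 1)·(x^4 + 4x^3 + 5x^2 + 6x + 3) + (3x^3 + 10x^2 + x + 2). Hence a·b ≡ 3x^3 + 10x^2 + x + 2 (mod f). (F_11[x]/(f) is a field with 11^4 = 14641 elements since f is irreducible of degree 4.)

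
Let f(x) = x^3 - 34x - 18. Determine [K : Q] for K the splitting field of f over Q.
[K : Q] = 6

By the rational root test, any rational root of the monic integer polynomial f(x) = x^3 - 34x - 18 must be an integer dividing the constant term -18, i.e. one of ±{1, 2, 3, 6, 9, 18}. Evaluating: f(1) = -51, f(-1) = 15, f(2) = -78, f(-2) = 42, f(3) = -93, f(-3) = 57, f(6) = -6, f(-6) = -30, f(9) = 405, f(-9) = -441, f(18) = 5202, f(-18) = -5238; none is 0, so f has no rational root and is therefore irreducible over Q (a cubic with no linear factor over a field is irreducible). For an irreducible cubic, the Galois group is A_3 or S_3 according as the discriminant disc(f) = -4a^3 - 27b^2 = -4·(-34)^3 - 27·(-18)^2 = 148468 is or is not a square in Q. Here disc(f) = 148468 is not a perfect square in Q, so the Galois group of f over Q is not contained in A_3 and must be all of S_3. The splitting field has degree |S_3| = 6 over Q, so [K : Q] = 6.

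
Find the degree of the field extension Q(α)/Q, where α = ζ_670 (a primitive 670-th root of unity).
[Q(α):Q] = 264

The minimal polynomial of ζ_670 over Q is the 670-th cyclotomic polynomial Φ_670(x), which is irreducible over Q and has degree φ(670) = 264. Hence [Q(α):Q] = φ(670) = 264.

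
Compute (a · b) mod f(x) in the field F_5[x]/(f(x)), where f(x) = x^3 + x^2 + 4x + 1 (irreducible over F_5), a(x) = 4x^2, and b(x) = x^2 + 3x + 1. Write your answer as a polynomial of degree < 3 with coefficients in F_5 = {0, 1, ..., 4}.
a · b ≡ 4x + 2 (mod f(x))

Multiply in F_5[x]: a(x)·b(x) = (4x^2)·(x^2 + 3x + 1) = 4x^4 + 2x^3 + 4x^2. This has degree ≥ 3, so divide by f(x) over F_5: 4x^4 + 2x^3 + 4x^2 = (4x + 3)·(x^3 + x^2 + 4x + 1) + (4x + 2). Hence a·b ≡ 4x + 2 (mod f). (F_5[x]/(f) is a field with 5^3 = 125 elements since f is irreducible of degree 3.)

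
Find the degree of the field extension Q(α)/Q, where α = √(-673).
[Q(α):Q] = 2

[Q(α):Q] equals the degree of the minimal polynomial of α. Here α^2 = -673 and x^2 + 673 is irreducible (d = -673 is squarefree, ≠ 1, hence not a square), so deg(m_α) = 2. Thus [Q(α):Q] = 2.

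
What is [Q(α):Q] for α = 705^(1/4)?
[Q(α):Q] = 4

α is a root of x^4 - 705. By Eisenstein's criterion at the prime p = 3 (which divides the constant term 705 but p^2 = 9 does not, since 705 is squarefree), x^4 - 705 is irreducible over Q. Hence [Q(α):Q] = 4.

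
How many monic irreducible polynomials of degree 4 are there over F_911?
There are 172192009080 monic irreducible polynomials of degree 4 over F_911

Each element of F_{911^4} that lies in no proper subfield is a root of exactly one monic irreducible of degree 4 over F_911, and each such polynomial has 4 distinct roots in F_{911^4}. By Möbius inversion the count is N_911(4) = (1/4) Σ_{d|4} μ(4/d) · 911^d = (1/4)(μ(4)·911^1 + μ(2)·911^2 + μ(1)·911^4) = 688768036320/4 = 172192009080.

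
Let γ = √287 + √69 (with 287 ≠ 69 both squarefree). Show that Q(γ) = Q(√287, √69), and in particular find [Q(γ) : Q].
[Q(γ) : Q] = 4 (equivalently, Q(γ) = Q(√287, √69))

Obviously Q(γ) ⊆ Q(√287, √69), and [Q(√287, √69):Q] = 4 (since 287, 69 are distinct squarefree integers > 1 with 19803 not a perfect square). To show equality we compute the minimal polynomial of γ. From γ = √287 + √69: γ^2 = 287 + 2√(19803) + 69 = 356 + 2√(19803), so γ^2 - 356 = 2√(19803); squaring, (γ^2 - 356)^2 = 4·19803, i.e. γ^4 - 712γ^2 + 126736 - 79212 = 0, i.e. γ^4 - 712γ^2 + 47524 = 0. So γ is a root of x^4 - 712x^2 + 47524. This polynomial is irreducible over Q: it has no rational root (each ±√287 ± √69 is irrational), and any factorization into two quadratics over Q would force √(19803) ∈ Q (pairing opposite roots) or √287, √69 ∈ Q (other pairings), all impossible. Hence [Q(γ):Q] = 4 = [Q(√287, √69):Q], so Q(γ) = Q(√287, √69).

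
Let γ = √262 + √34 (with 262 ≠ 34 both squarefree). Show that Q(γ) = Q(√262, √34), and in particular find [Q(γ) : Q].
[Q(γ) : Q] = 4 (equivalently, Q(γ) = Q(√262, √34))

Obviously Q(γ) ⊆ Q(√262, √34), and [Q(√262, √34):Q] = 4 (since 262, 34 are distinct squarefree integers > 1 with 8908 not a perfect square). To show equality we compute the minimal polynomial of γ. From γ = √262 + √34: γ^2 = 262 + 2√(8908) + 34 = 296 + 2√(8908), so γ^2 - 296 = 2√(8908); squaring, (γ^2 - 296)^2 = 4·8908, i.e. γ^4 - 592γ^2 + 87616 - 35632 = 0, i.e. γ^4 - 592γ^2 + 51984 = 0. So γ is a root of x^4 - 592x^2 + 51984. This polynomial is irreducible over Q: it has no rational root (each ±√262 ± √34 is irrational), and any factorization into two quadratics over Q would force √(8908) ∈ Q (pairing opposite roots) or √262, √34 ∈ Q (other pairings), all impossible. Hence [Q(γ):Q] = 4 = [Q(√262, √34):Q], so Q(γ) = Q(√262, √34).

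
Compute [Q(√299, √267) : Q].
[Q(√299, √267) : Q] = 4

[Q(√299):Q] = 2 (min poly x^2 - 299, irreducible since 299 is squarefree > 1). For the top step, suppose √267 ∈ Q(√299), say √267 = c + d√299 with c, d ∈ Q. Squaring: 267 = c^2 + 299d^2 + 2cd√299. Since √299 ∉ Q this forces 2cd = 0. If d = 0 then √267 = c ∈ Q, contradicting 267 squarefree > 1. If c = 0 then 267 = 299d^2, so 299·267 = (299d)^2 is a perfect square in Q — but 299·267 = 79833 is not a perfect square (since 299 and 267 are distinct squarefree integers). Contradiction. Hence √267 ∉ Q(√299), so x^2 - 267 stays irreducible over Q(√299) and [Q(√299, √267) : Q(√299)] = 2. By the tower law, [Q(√299, √267) : Q] = 2 · 2 = 4.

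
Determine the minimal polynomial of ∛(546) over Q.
m_α(x) = x^3 - 546

α satisfies α^3 = 546, so x^3 - 546 annihilates α. By the rational root test, a rational root p/q (in lowest terms) of x^3 - 546 would satisfy p^3 = 546 q^3, forcing q = 1 and p^3 = 546; but 546 is not a perfect cube, contradiction. A monic cubic over Q with no rational root is irreducible (any nontrivial factorization would include a linear factor). Hence x^3 - 546 is the minimal polynomial of α, and in particular [Q(α):Q] = 3.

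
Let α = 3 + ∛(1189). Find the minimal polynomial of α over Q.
m_α(x) = x^3 - 9x^2 + 27x - 1216

Set β = α - 3 = ∛(1189), so β^3 = 1189. Then (α - 3)^3 - 1189 = 0, i.e. α is a root of g(x) = (x - 3)^3 - 1189 = x^3 - 9x^2 + 27x - 1216. Since g(x) = h(x - 3) where h(x) = x^3 - 1189, and h is irreducible over Q (because 1189 is not a perfect cube, so h has no rational root, and a monic cubic with no rational root is irreducible), g is also irreducible (irreducibility is preserved under the substitution x → x - 3). Hence m_α(x) = x^3 - 9x^2 + 27x - 1216.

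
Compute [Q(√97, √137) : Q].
[Q(√97, √137) : Q] = 4

[Q(√97):Q] = 2 (min poly x^2 - 97, irreducible since 97 is squarefree > 1). For the top step, suppose √137 ∈ Q(√97), say √137 = c + d√97 with c, d ∈ Q. Squaring: 137 = c^2 + 97d^2 + 2cd√97. Since √97 ∉ Q this forces 2cd = 0. If d = 0 then √137 = c ∈ Q, contradicting 137 squarefree > 1. If c = 0 then 137 = 97d^2, so 97·137 = (97d)^2 is a perfect square in Q — but 97·137 = 13289 is not a perfect square (since 97 and 137 are distinct squarefree integers). Contradiction. Hence √137 ∉ Q(√97), so x^2 - 137 stays irreducible over Q(√97) and [Q(√97, √137) : Q(√97)] = 2. By the tower law, [Q(√97, √137) : Q] = 2 · 2 = 4.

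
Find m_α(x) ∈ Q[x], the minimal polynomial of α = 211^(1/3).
m_α(x) = x^3 - 211

α satisfies α^3 = 211, so x^3 - 211 annihilates α. By the rational root test, a rational root p/q (in lowest terms) of x^3 - 211 would satisfy p^3 = 211 q^3, forcing q = 1 and p^3 = 211; but 211 is not a perfect cube, contradiction. A monic cubic over Q with no rational root is irreducible (any nontrivial factorization would include a linear factor). Hence x^3 - 211 is the minimal polynomial of α, and in particular [Q(α):Q] = 3.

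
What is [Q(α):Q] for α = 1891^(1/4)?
[Q(α):Q] = 4

α is a root of x^4 - 1891. By Eisenstein's criterion at the prime p = 31 (which divides the constant term 1891 but p^2 = 961 does not, since 1891 is squarefree), x^4 - 1891 is irreducible over Q. Hence [Q(α):Q] = 4.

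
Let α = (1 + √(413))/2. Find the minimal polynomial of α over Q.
m_α(x) = x^2 - x - 103

From 2α - 1 = √(413), squaring gives (2α - 1)^2 = 413, i.e. 4α^2 - 4α + 1 = 413, so α^2 - α + (1 - 413)/4 = 0. Since 413 ≡ 1 (mod 4), (1 - 413)/4 = -103 ∈ Z. The polynomial x^2 - x - 103 has discriminant 1 - 4·(-103) = 413, which is not a perfect square in Q (d = 413 is squarefree and ≠ 1), so x^2 - x - 103 is irreducible over Q. It is the minimal polynomial of α.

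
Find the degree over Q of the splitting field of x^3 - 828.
[K : Q] = 6

The roots of x^3 - 828 are ∛828, ω∛828, ω^2∛828 where ω = e^(2πi/3) is a primitive cube root of unity, so K = Q(∛828, ω). Now [Q(∛828):Q] = 3 (since 828 is not a perfect cube, x^3 - 828 is irreducible) and [Q(ω):Q] = 2. Both 2 and 3 divide [K:Q], and [K:Q] ≤ 3·2 = 6, so [K:Q] = 6. (Equivalently: Q(∛828) ⊂ R but ω ∉ R, so [K : Q(∛828)] = 2.)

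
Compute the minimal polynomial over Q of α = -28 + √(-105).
m_α(x) = x^2 + 56x + 889

From α + 28 = √(-105), squaring gives (α + 28)^2 = -105, i.e. α^2 + 56α + 784 = -105, so α^2 + 56α + 889 = 0. The discriminant of x^2 + 56x + 889 is (56)^2 - 4·(889) = 3136 - 3556 = -420, and 4·(-105) is not a perfect square in Q since -105 is squarefree and ≠ 1. Hence x^2 + 56x + 889 is irreducible over Q and is the minimal polynomial of α.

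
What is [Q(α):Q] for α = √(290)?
[Q(α):Q] = 2

[Q(α):Q] equals the degree of the minimal polynomial of α. Here α^2 = 290 and x^2 - 290 is irreducible (d = 290 is squarefree, ≠ 1, hence not a square), so deg(m_α) = 2. Thus [Q(α):Q] = 2.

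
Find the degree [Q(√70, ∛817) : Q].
[Q(√70, ∛817) : Q] = 6

Let L = Q(√70, ∛817). Since Q(√70) ⊂ L and [Q(√70):Q] = 2, the tower law gives 2 | [L:Q]. Likewise Q(∛817) ⊂ L with [Q(∛817):Q] = 3 (because 817 is not a perfect cube), so 3 | [L:Q]. As gcd(2,3) = 1, [L:Q] is divisible by 6. Conversely L is generated over Q by √70 and ∛817, so [L:Q] ≤ 2·3 = 6. Therefore [Q(√70, ∛817) : Q] = 6.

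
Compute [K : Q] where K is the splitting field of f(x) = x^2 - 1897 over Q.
[K : Q] = 2

f(x) = x^2 - 1897 factors as (x - √1897)(x + √1897). The splitting field is K = Q(√1897). Since 1897 is squarefree and > 1, it is not a perfect square, so x^2 - 1897 is irreducible over Q and [Q(√1897) : Q] = 2. Hence [K : Q] = 2.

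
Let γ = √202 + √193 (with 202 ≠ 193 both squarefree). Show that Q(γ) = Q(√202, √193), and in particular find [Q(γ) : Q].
[Q(γ) : Q] = 4 (equivalently, Q(γ) = Q(√202, √193))

Obviously Q(γ) ⊆ Q(√202, √193), and [Q(√202, √193):Q] = 4 (since 202, 193 are distinct squarefree integers > 1 with 38986 not a perfect square). To show equality we compute the minimal polynomial of γ. From γ = √202 + √193: γ^2 = 202 + 2√(38986) + 193 = 395 + 2√(38986), so γ^2 - 395 = 2√(38986); squaring, (γ^2 - 395)^2 = 4·38986, i.e. γ^4 - 790γ^2 + 156025 - 155944 = 0, i.e. γ^4 - 790γ^2 + 81 = 0. So γ is a root of x^4 - 790x^2 + 81. This polynomial is irreducible over Q: it has no rational root (each ±√202 ± √193 is irrational), and any factorization into two quadratics over Q would force √(38986) ∈ Q (pairing opposite roots) or √202, √193 ∈ Q (other pairings), all impossible. Hence [Q(γ):Q] = 4 = [Q(√202, √193):Q], so Q(γ) = Q(√202, √193).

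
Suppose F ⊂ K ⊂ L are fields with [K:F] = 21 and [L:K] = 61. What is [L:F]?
[L:F] = 1281

The tower law says that for any tower of field extensions F ⊂ K ⊂ L with finite degrees, [L:F] = [L:K] · [K:F]. Here this gives [L:F] = 61 · 21 = 1281.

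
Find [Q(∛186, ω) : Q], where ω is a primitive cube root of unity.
[Q(∛186, ω) : Q] = 6

[Q(∛186):Q] = 3 (min poly x^3 - 186, irreducible since 186 is not a perfect cube). [Q(ω):Q] = 2 (min poly x^2 + x + 1). Since Q(∛186) ⊂ R and ω ∉ R, we have ω ∉ Q(∛186), so x^2 + x + 1 remains irreducible over Q(∛186) and [Q(∛186, ω) : Q(∛186)] = 2. By the tower law, [Q(∛186, ω) : Q] = 3 · 2 = 6. (In fact Q(∛186, ω) is the splitting field of x^3 - 186 over Q.)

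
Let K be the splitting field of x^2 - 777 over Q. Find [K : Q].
[K : Q] = 2

f(x) = x^2 - 777 factors as (x - √777)(x + √777). The splitting field is K = Q(√777). Since 777 is squarefree and > 1, it is not a perfect square, so x^2 - 777 is irreducible over Q and [Q(√777) : Q] = 2. Hence [K : Q] = 2.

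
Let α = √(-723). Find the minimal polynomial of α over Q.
m_α(x) = x^2 + 723

α satisfies α^2 + 723 = 0, so x^2 + 723 annihilates α. Since d = -723 is squarefree and ≠ 1, it is not a perfect square in Q, so x^2 + 723 has no rational root and is therefore irreducible over Q (a degree-2 polynomial over a field is irreducible iff it has no root). Hence m_α(x) = x^2 + 723.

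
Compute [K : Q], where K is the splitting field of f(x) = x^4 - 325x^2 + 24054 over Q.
[K : Q] = 4

Solving the quadratic in x^2: x^2 = (325 ± √(325^2 - 4·24054))/2 = (325 ± √9409)/2 = (325 ± 97)/2, giving x^2 = 211 or x^2 = 114. So f(x) = (x^2 - 211)(x^2 - 114) and the roots of f are ±√211, ±√114. Hence the splitting field is K = Q(√211, √114). Since 211 and 114 are distinct squarefree integers > 1, their product 24054 is not a perfect square, so √114 ∉ Q(√211). By the tower law [K:Q] = [Q(√211,√114):Q(√211)] · [Q(√211):Q] = 2 · 2 = 4.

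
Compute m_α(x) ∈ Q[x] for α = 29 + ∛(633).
m_α(x) = x^3 - 87x^2 + 2523x - 25022

Set β = α - 29 = ∛(633), so β^3 = 633. Then (α - 29)^3 - 633 = 0, i.e. α is a root of g(x) = (x - 29)^3 - 633 = x^3 - 87x^2 + 2523x - 25022. Since g(x) = h(x - 29) where h(x) = x^3 - 633, and h is irreducible over Q (because 633 is not a perfect cube, so h has no rational root, and a monic cubic with no rational root is irreducible), g is also irreducible (irreducibility is preserved under the substitution x → x - 29). Hence m_α(x) = x^3 - 87x^2 + 2523x - 25022.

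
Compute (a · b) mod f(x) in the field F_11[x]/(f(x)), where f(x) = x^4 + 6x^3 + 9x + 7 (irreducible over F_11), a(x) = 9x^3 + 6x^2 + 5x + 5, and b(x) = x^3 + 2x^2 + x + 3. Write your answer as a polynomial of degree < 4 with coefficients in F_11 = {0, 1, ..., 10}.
a · b ≡ 7x^3 + 9x^2 + 4x + 3 (mod f(x))

Multiply in F_11[x]: a(x)·b(x) = (9x^3 + 6x^2 + 5x + 5)·(x^3 + 2x^2 + x + 3) = 9x^6 + 2x^5 + 4x^4 + 4x^3 + 9x + 4. This has degree ≥ 4, so divide by f(x) over F_11: 9x^6 + 2x^5 + 4x^4 + 4x^3 + 9x + 4 = (9x^2 + 3x + 8)·(x^4 + 6x^3 + 9x + 7) + (7x^3 + 9x^2 + 4x + 3). Hence a·b ≡ 7x^3 + 9x^2 + 4x + 3 (mod f). (F_11[x]/(f) is a field with 11^4 = 14641 elements since f is irreducible of degree 4.)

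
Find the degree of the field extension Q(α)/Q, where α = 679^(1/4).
[Q(α):Q] = 4

α is a root of x^4 - 679. By Eisenstein's criterion at the prime p = 7 (which divides the constant term 679 but p^2 = 49 does not, since 679 is squarefree), x^4 - 679 is irreducible over Q. Hence [Q(α):Q] = 4.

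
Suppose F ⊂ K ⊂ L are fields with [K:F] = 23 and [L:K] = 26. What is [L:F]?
[L:F] = 598

The tower law says that for any tower of field extensions F ⊂ K ⊂ L with finite degrees, [L:F] = [L:K] · [K:F]. Here this gives [L:F] = 26 · 23 = 598.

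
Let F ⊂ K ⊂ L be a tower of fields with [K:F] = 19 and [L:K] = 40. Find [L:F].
[L:F] = 760

The tower law says that for any tower of field extensions F ⊂ K ⊂ L with finite degrees, [L:F] = [L:K] · [K:F]. Here this gives [L:F] = 40 · 19 = 760.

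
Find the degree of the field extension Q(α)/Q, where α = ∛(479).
[Q(α):Q] = 3

The minimal polynomial of α is x^3 - 479, irreducible over Q since 479 is not a perfect cube (so x^3 - 479 has no rational root). Hence [Q(α):Q] = deg(m_α) = 3.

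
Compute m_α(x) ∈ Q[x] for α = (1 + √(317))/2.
m_α(x) = x^2 - x - 79

From 2α - 1 = √(317), squaring gives (2α - 1)^2 = 317, i.e. 4α^2 - 4α + 1 = 317, so α^2 - α + (1 - 317)/4 = 0. Since 317 ≡ 1 (mod 4), (1 - 317)/4 = -79 ∈ Z. The polynomial x^2 - x - 79 has discriminant 1 - 4·(-79) = 317, which is not a perfect square in Q (d = 317 is squarefree and ≠ 1), so x^2 - x - 79 is irreducible over Q. It is the minimal polynomial of α.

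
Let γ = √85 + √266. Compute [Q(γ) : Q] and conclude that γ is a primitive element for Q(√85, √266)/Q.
[Q(γ) : Q] = 4 (equivalently, Q(γ) = Q(√85, √266))

Obviously Q(γ) ⊆ Q(√85, √266), and [Q(√85, √266):Q] = 4 (since 85, 266 are distinct squarefree integers > 1 with 22610 not a perfect square). To show equality we compute the minimal polynomial of γ. From γ = √85 + √266: γ^2 = 85 + 2√(22610) + 266 = 351 + 2√(22610), so γ^2 - 351 = 2√(22610); squaring, (γ^2 - 351)^2 = 4·22610, i.e. γ^4 - 702γ^2 + 123201 - 90440 = 0, i.e. γ^4 - 702γ^2 + 32761 = 0. So γ is a root of x^4 - 702x^2 + 32761. This polynomial is irreducible over Q: it has no rational root (each ±√85 ± √266 is irrational), and any factorization into two quadratics over Q would force √(22610) ∈ Q (pairing opposite roots) or √85, √266 ∈ Q (other pairings), all impossible. Hence [Q(γ):Q] = 4 = [Q(√85, √266):Q], so Q(γ) = Q(√85, √266).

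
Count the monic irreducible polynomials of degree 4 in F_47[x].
There are 1219368 monic irreducible polynomials of degree 4 over F_47

Each element of F_{47^4} that lies in no proper subfield is a root of exactly one monic irreducible of degree 4 over F_47, and each such polynomial has 4 distinct roots in F_{47^4}. By Möbius inversion the count is N_47(4) = (1/4) Σ_{d|4} μ(4/d) · 47^d = (1/4)(μ(4)·47^1 + μ(2)·47^2 + μ(1)·47^4) = 4877472/4 = 1219368.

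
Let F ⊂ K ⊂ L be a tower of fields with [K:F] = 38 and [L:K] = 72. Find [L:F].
[L:F] = 2736

The tower law says that for any tower of field extensions F ⊂ K ⊂ L with finite degrees, [L:F] = [L:K] · [K:F]. Here this gives [L:F] = 72 · 38 = 2736.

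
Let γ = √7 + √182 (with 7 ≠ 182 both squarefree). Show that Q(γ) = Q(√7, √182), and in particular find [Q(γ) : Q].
[Q(γ) : Q] = 4 (equivalently, Q(γ) = Q(√7, √182))

Obviously Q(γ) ⊆ Q(√7, √182), and [Q(√7, √182):Q] = 4 (since 7, 182 are distinct squarefree integers > 1 with 1274 not a perfect square). To show equality we compute the minimal polynomial of γ. From γ = √7 + √182: γ^2 = 7 + 2√(1274) + 182 = 189 + 2√(1274), so γ^2 - 189 = 2√(1274); squaring, (γ^2 - 189)^2 = 4·1274, i.e. γ^4 - 378γ^2 + 35721 - 5096 = 0, i.e. γ^4 - 378γ^2 + 30625 = 0. So γ is a root of x^4 - 378x^2 + 30625. This polynomial is irreducible over Q: it has no rational root (each ±√7 ± √182 is irrational), and any factorization into two quadratics over Q would force √(1274) ∈ Q (pairing opposite roots) or √7, √182 ∈ Q (other pairings), all impossible. Hence [Q(γ):Q] = 4 = [Q(√7, √182):Q], so Q(γ) = Q(√7, √182).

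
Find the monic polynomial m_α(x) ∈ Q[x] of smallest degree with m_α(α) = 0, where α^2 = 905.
m_α(x) = x^2 - 905

α satisfies α^2 - 905 = 0, so x^2 - 905 annihilates α. Since d = 905 is squarefree and ≠ 1, it is not a perfect square in Q, so x^2 - 905 has no rational root and is therefore irreducible over Q (a degree-2 polynomial over a field is irreducible iff it has no root). Hence m_α(x) = x^2 - 905.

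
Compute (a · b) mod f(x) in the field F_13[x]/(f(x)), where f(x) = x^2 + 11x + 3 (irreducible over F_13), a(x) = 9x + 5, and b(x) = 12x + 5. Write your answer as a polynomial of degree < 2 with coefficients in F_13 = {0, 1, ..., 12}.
a · b ≡ 9x (mod f(x))

Multiply in F_13[x]: a(x)·b(x) = (9x + 5)·(12x + 5) = 4x^2 + x + 12. This has degree ≥ 2, so divide by f(x) over F_13: 4x^2 + x + 12 = (4)·(x^2 + 11x + 3) + (9x). Hence a·b ≡ 9x (mod f). (F_13[x]/(f) is a field with 13^2 = 169 elements since f is irreducible of degree 2.)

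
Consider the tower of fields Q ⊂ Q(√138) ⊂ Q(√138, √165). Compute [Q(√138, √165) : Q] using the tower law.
[Q(√138, √165) : Q] = 4

[Q(√138):Q] = 2 (min poly x^2 - 138, irreducible since 138 is squarefree > 1). For the top step, suppose √165 ∈ Q(√138), say √165 = c + d√138 with c, d ∈ Q. Squaring: 165 = c^2 + 138d^2 + 2cd√138. Since √138 ∉ Q this forces 2cd = 0. If d = 0 then √165 = c ∈ Q, contradicting 165 squarefree > 1. If c = 0 then 165 = 138d^2, so 138·165 = (138d)^2 is a perfect square in Q — but 138·165 = 22770 is not a perfect square (since 138 and 165 are distinct squarefree integers). Contradiction. Hence √165 ∉ Q(√138), so x^2 - 165 stays irreducible over Q(√138) and [Q(√138, √165) : Q(√138)] = 2. By the tower law, [Q(√138, √165) : Q] = 2 · 2 = 4.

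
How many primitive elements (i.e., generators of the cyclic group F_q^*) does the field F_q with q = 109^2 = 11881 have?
There are φ(11880) = 2880 primitive elements

F_q^* is cyclic of order q - 1 = 11880. A cyclic group of order m has exactly φ(m) generators. Here m = 11880 = 2^3 · 3^3 · 5 · 11, so the number of primitive elements is φ(11880) = 2880.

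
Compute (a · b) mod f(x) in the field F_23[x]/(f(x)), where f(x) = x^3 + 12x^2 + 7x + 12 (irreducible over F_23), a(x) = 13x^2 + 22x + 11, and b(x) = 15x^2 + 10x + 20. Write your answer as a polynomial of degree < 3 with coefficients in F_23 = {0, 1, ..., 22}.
a · b ≡ 13x^2 + 8x + 10 (mod f(x))

Multiply in F_23[x]: a(x)·b(x) = (13x^2 + 22x + 11)·(15x^2 + 10x + 20) = 11x^4 + x^2 + 21x + 13. This has degree ≥ 3, so divide by f(x) over F_23: 11x^4 + x^2 + 21x + 13 = (11x + 6)·(x^3 + 12x^2 + 7x + 12) + (13x^2 + 8x + 10). Hence a·b ≡ 13x^2 + 8x + 10 (mod f). (F_23[x]/(f) is a field with 23^3 = 12167 elements since f is irreducible of degree 3.)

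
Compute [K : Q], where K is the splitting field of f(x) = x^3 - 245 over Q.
[K : Q] = 6

The roots of x^3 - 245 are ∛245, ω∛245, ω^2∛245 where ω = e^(2πi/3) is a primitive cube root of unity, so K = Q(∛245, ω). Now [Q(∛245):Q] = 3 (since 245 is not a perfect cube, x^3 - 245 is irreducible) and [Q(ω):Q] = 2. Both 2 and 3 divide [K:Q], and [K:Q] ≤ 3·2 = 6, so [K:Q] = 6. (Equivalently: Q(∛245) ⊂ R but ω ∉ R, so [K : Q(∛245)] = 2.)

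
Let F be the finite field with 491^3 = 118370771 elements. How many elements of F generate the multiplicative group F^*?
There are φ(118370770) = 39481344 primitive elements

F_q^* is cyclic of order q - 1 = 118370770. A cyclic group of order m has exactly φ(m) generators. Here m = 118370770 = 2 · 5 · 7^2 · 37 · 6529, so the number of primitive elements is φ(118370770) = 39481344.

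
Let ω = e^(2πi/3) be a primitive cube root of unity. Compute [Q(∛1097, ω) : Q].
[Q(∛1097, ω) : Q] = 6

[Q(∛1097):Q] = 3 (min poly x^3 - 1097, irreducible since 1097 is not a perfect cube). [Q(ω):Q] = 2 (min poly x^2 + x + 1). Since Q(∛1097) ⊂ R and ω ∉ R, we have ω ∉ Q(∛1097), so x^2 + x + 1 remains irreducible over Q(∛1097) and [Q(∛1097, ω) : Q(∛1097)] = 2. By the tower law, [Q(∛1097, ω) : Q] = 3 · 2 = 6. (In fact Q(∛1097, ω) is the splitting field of x^3 - 1097 over Q.)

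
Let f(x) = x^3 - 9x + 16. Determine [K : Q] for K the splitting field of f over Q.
[K : Q] = 6

By the rational root test, any rational root of the monic integer polynomial f(x) = x^3 - 9x + 16 must be an integer dividing the constant term 16, i.e. one of ±{1, 2, 4, 8, 16}. Evaluating: f(1) = 8, f(-1) = 24, f(2) = 6, f(-2) = 26, f(4) = 44, f(-4) = -12, f(8) = 456, f(-8) = -424, f(16) = 3968, f(-16) = -3936; none is 0, so f has no rational root and is therefore irreducible over Q (a cubic with no linear factor over a field is irreducible). For an irreducible cubic, the Galois group is A_3 or S_3 according as the discriminant disc(f) = -4a^3 - 27b^2 = -4·(-9)^3 - 27·(16)^2 = -3996 is or is not a square in Q. Here disc(f) = -3996 is not a perfect square in Q, so the Galois group of f over Q is not contained in A_3 and must be all of S_3. The splitting field has degree |S_3| = 6 over Q, so [K : Q] = 6.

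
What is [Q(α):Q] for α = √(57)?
[Q(α):Q] = 2

[Q(α):Q] equals the degree of the minimal polynomial of α. Here α^2 = 57 and x^2 - 57 is irreducible (d = 57 is squarefree, ≠ 1, hence not a square), so deg(m_α) = 2. Thus [Q(α):Q] = 2.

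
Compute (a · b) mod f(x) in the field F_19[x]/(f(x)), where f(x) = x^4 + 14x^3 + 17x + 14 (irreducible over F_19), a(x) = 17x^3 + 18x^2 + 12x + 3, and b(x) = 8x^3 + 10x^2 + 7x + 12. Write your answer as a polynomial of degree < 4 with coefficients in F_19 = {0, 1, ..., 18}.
a · b ≡ 2x^3 + 15x^2 + 14 (mod f(x))

Multiply in F_19[x]: a(x)·b(x) = (17x^3 + 18x^2 + 12x + 3)·(8x^3 + 10x^2 + 7x + 12) = 3x^6 + 10x^5 + 15x^4 + 18x^3 + 7x^2 + 13x + 17. This has degree ≥ 4, so divide by f(x) over F_19: 3x^6 + 10x^5 + 15x^4 + 18x^3 + 7x^2 + 13x + 17 = (3x^2 + 6x + 7)·(x^4 + 14x^3 + 17x + 14) + (2x^3 + 15x^2 + 14). Hence a·b ≡ 2x^3 + 15x^2 + 14 (mod f). (F_19[x]/(f) is a field with 19^4 = 130321 elements since f is irreducible of degree 4.)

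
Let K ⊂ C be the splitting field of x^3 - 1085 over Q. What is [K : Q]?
[K : Q] = 6

The roots of x^3 - 1085 are ∛1085, ω∛1085, ω^2∛1085 where ω = e^(2πi/3) is a primitive cube root of unity, so K = Q(∛1085, ω). Now [Q(∛1085):Q] = 3 (since 1085 is not a perfect cube, x^3 - 1085 is irreducible) and [Q(ω):Q] = 2. Both 2 and 3 divide [K:Q], and [K:Q] ≤ 3·2 = 6, so [K:Q] = 6. (Equivalently: Q(∛1085) ⊂ R but ω ∉ R, so [K : Q(∛1085)] = 2.)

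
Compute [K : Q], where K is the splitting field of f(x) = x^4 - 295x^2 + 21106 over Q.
[K : Q] = 4

Solving the quadratic in x^2: x^2 = (295 ± √(295^2 - 4·21106))/2 = (295 ± √2601)/2 = (295 ± 51)/2, giving x^2 = 122 or x^2 = 173. So f(x) = (x^2 - 122)(x^2 - 173) and the roots of f are ±√122, ±√173. Hence the splitting field is K = Q(√122, √173). Since 122 and 173 are distinct squarefree integers > 1, their product 21106 is not a perfect square, so √173 ∉ Q(√122). By the tower law [K:Q] = [Q(√122,√173):Q(√122)] · [Q(√122):Q] = 2 · 2 = 4.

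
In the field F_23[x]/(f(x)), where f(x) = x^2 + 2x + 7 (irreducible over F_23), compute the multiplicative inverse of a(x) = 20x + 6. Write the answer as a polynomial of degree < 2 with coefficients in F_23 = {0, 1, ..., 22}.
a(x)^(-1) ≡ 22x + 19 (mod f(x))

Since f is irreducible over F_23, F_23[x]/(f) is a field and a(x) ≠ 0 has an inverse. Apply the extended Euclidean algorithm to f(x) and a(x) in F_23[x]: f(x) = (15x + 14)·a(x) + (15). The last nonzero remainder is the constant 15 = gcd(f, a) in F_23. Back-substituting through the division chain expresses 15 = s(x)·a(x) + t(x)·f(x) with s(x) ≡ 8x + 9 (mod f), so (8x + 9)·a(x) ≡ 15 (mod f). Multiplying by 15^(-1) ≡ 20 in F_23 gives a(x)^(-1) ≡ 20·(8x + 9) ≡ 22x + 19 (mod f). Check: (20x + 6)·(22x + 19) = 3x^2 + 6x + 22 ≡ 1 (mod x^2 + 2x + 7).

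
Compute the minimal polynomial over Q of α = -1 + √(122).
m_α(x) = x^2 + 2x - 121

From α + 1 = √(122), squaring gives (α + 1)^2 = 122, i.e. α^2 + 2α + 1 = 122, so α^2 + 2α - 121 = 0. The discriminant of x^2 + 2x - 121 is (2)^2 - 4·(-121) = 4 + 484 = 488, and 4·(122) is not a perfect square in Q since 122 is squarefree and ≠ 1. Hence x^2 + 2x - 121 is irreducible over Q and is the minimal polynomial of α.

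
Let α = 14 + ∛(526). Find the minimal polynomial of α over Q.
m_α(x) = x^3 - 42x^2 + 588x - 3270

Set β = α - 14 = ∛(526), so β^3 = 526. Then (α - 14)^3 - 526 = 0, i.e. α is a root of g(x) = (x - 14)^3 - 526 = x^3 - 42x^2 + 588x - 3270. Since g(x) = h(x - 14) where h(x) = x^3 - 526, and h is irreducible over Q (because 526 is not a perfect cube, so h has no rational root, and a monic cubic with no rational root is irreducible), g is also irreducible (irreducibility is preserved under the substitution x → x - 14). Hence m_α(x) = x^3 - 42x^2 + 588x - 3270.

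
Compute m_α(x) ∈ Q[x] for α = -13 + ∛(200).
m_α(x) = x^3 + 39x^2 + 507x + 1997

Set β = α + 13 = ∛(200), so β^3 = 200. Then (α + 13)^3 - 200 = 0, i.e. α is a root of g(x) = (x + 13)^3 - 200 = x^3 + 39x^2 + 507x + 1997. Since g(x) = h(x + 13) where h(x) = x^3 - 200, and h is irreducible over Q (because 200 is not a perfect cube, so h has no rational root, and a monic cubic with no rational root is irreducible), g is also irreducible (irreducibility is preserved under the substitution x → x + 13). Hence m_α(x) = x^3 + 39x^2 + 507x + 1997.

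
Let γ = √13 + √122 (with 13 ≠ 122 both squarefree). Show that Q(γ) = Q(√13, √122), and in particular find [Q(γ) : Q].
[Q(γ) : Q] = 4 (equivalently, Q(γ) = Q(√13, √122))

Obviously Q(γ) ⊆ Q(√13, √122), and [Q(√13, √122):Q] = 4 (since 13, 122 are distinct squarefree integers > 1 with 1586 not a perfect square). To show equality we compute the minimal polynomial of γ. From γ = √13 + √122: γ^2 = 13 + 2√(1586) + 122 = 135 + 2√(1586), so γ^2 - 135 = 2√(1586); squaring, (γ^2 - 135)^2 = 4·1586, i.e. γ^4 - 270γ^2 + 18225 - 6344 = 0, i.e. γ^4 - 270γ^2 + 11881 = 0. So γ is a root of x^4 - 270x^2 + 11881. This polynomial is irreducible over Q: it has no rational root (each ±√13 ± √122 is irrational), and any factorization into two quadratics over Q would force √(1586) ∈ Q (pairing opposite roots) or √13, √122 ∈ Q (other pairings), all impossible. Hence [Q(γ):Q] = 4 = [Q(√13, √122):Q], so Q(γ) = Q(√13, √122).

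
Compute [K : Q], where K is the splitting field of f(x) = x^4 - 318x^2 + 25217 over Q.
[K : Q] = 4

Solving the quadratic in x^2: x^2 = (318 ± √(318^2 - 4·25217))/2 = (318 ± √256)/2 = (318 ± 16)/2, giving x^2 = 167 or x^2 = 151. So f(x) = (x^2 - 167)(x^2 - 151) and the roots of f are ±√167, ±√151. Hence the splitting field is K = Q(√167, √151). Since 167 and 151 are distinct squarefree integers > 1, their product 25217 is not a perfect square, so √151 ∉ Q(√167). By the tower law [K:Q] = [Q(√167,√151):Q(√167)] · [Q(√167):Q] = 2 · 2 = 4.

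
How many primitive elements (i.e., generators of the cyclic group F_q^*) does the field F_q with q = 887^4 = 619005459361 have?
There are φ(619005459360) = 154661584896 primitive elements

F_q^* is cyclic of order q - 1 = 619005459360. A cyclic group of order m has exactly φ(m) generators. Here m = 619005459360 = 2^5 · 3 · 5 · 29 · 37 · 443 · 2713, so the number of primitive elements is φ(619005459360) = 154661584896.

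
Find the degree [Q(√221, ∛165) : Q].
[Q(√221, ∛165) : Q] = 6

Let L = Q(√221, ∛165). Since Q(√221) ⊂ L and [Q(√221):Q] = 2, the tower law gives 2 | [L:Q]. Likewise Q(∛165) ⊂ L with [Q(∛165):Q] = 3 (because 165 is not a perfect cube), so 3 | [L:Q]. As gcd(2,3) = 1, [L:Q] is divisible by 6. Conversely L is generated over Q by √221 and ∛165, so [L:Q] ≤ 2·3 = 6. Therefore [Q(√221, ∛165) : Q] = 6.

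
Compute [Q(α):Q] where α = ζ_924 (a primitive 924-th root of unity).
[Q(α):Q] = 240

The minimal polynomial of ζ_924 over Q is the 924-th cyclotomic polynomial Φ_924(x), which is irreducible over Q and has degree φ(924) = 240. Hence [Q(α):Q] = φ(924) = 240.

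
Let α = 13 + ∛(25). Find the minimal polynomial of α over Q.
m_α(x) = x^3 - 39x^2 + 507x - 2222

Set β = α - 13 = ∛(25), so β^3 = 25. Then (α - 13)^3 - 25 = 0, i.e. α is a root of g(x) = (x - 13)^3 - 25 = x^3 - 39x^2 + 507x - 2222. Since g(x) = h(x - 13) where h(x) = x^3 - 25, and h is irreducible over Q (because 25 is not a perfect cube, so h has no rational root, and a monic cubic with no rational root is irreducible), g is also irreducible (irreducibility is preserved under the substitution x → x - 13). Hence m_α(x) = x^3 - 39x^2 + 507x - 2222.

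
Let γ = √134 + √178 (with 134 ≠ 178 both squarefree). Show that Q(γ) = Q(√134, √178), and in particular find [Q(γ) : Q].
[Q(γ) : Q] = 4 (equivalently, Q(γ) = Q(√134, √178))

Obviously Q(γ) ⊆ Q(√134, √178), and [Q(√134, √178):Q] = 4 (since 134, 178 are distinct squarefree integers > 1 with 23852 not a perfect square). To show equality we compute the minimal polynomial of γ. From γ = √134 + √178: γ^2 = 134 + 2√(23852) + 178 = 312 + 2√(23852), so γ^2 - 312 = 2√(23852); squaring, (γ^2 - 312)^2 = 4·23852, i.e. γ^4 - 624γ^2 + 97344 - 95408 = 0, i.e. γ^4 - 624γ^2 + 1936 = 0. So γ is a root of x^4 - 624x^2 + 1936. This polynomial is irreducible over Q: it has no rational root (each ±√134 ± √178 is irrational), and any factorization into two quadratics over Q would force √(23852) ∈ Q (pairing opposite roots) or √134, √178 ∈ Q (other pairings), all impossible. Hence [Q(γ):Q] = 4 = [Q(√134, √178):Q], so Q(γ) = Q(√134, √178).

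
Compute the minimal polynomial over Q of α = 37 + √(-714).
m_α(x) = x^2 - 74x + 2083

From α - 37 = √(-714), squaring gives (α - 37)^2 = -714, i.e. α^2 - 74α + 1369 = -714, so α^2 - 74α + 2083 = 0. The discriminant of x^2 - 74x + 2083 is (-74)^2 - 4·(2083) = 5476 - 8332 = -2856, and 4·(-714) is not a perfect square in Q since -714 is squarefree and ≠ 1. Hence x^2 - 74x + 2083 is irreducible over Q and is the minimal polynomial of α.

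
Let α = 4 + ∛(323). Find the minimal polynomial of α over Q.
m_α(x) = x^3 - 12x^2 + 48x - 387

Set β = α - 4 = ∛(323), so β^3 = 323. Then (α - 4)^3 - 323 = 0, i.e. α is a root of g(x) = (x - 4)^3 - 323 = x^3 - 12x^2 + 48x - 387. Since g(x) = h(x - 4) where h(x) = x^3 - 323, and h is irreducible over Q (because 323 is not a perfect cube, so h has no rational root, and a monic cubic with no rational root is irreducible), g is also irreducible (irreducibility is preserved under the substitution x → x - 4). Hence m_α(x) = x^3 - 12x^2 + 48x - 387.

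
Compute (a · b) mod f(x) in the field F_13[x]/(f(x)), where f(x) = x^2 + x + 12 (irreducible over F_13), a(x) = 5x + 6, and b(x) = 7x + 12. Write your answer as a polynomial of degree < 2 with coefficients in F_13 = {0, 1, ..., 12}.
a · b ≡ 2x + 3 (mod f(x))

Multiply in F_13[x]: a(x)·b(x) = (5x + 6)·(7x + 12) = 9x^2 + 11x + 7. This has degree ≥ 2, so divide by f(x) over F_13: 9x^2 + 11x + 7 = (9)·(x^2 + x + 12) + (2x + 3). Hence a·b ≡ 2x + 3 (mod f). (F_13[x]/(f) is a field with 13^2 = 169 elements since f is irreducible of degree 2.)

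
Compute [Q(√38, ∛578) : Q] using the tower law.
[Q(√38, ∛578) : Q] = 6

Let L = Q(√38, ∛578). Since Q(√38) ⊂ L and [Q(√38):Q] = 2, the tower law gives 2 | [L:Q]. Likewise Q(∛578) ⊂ L with [Q(∛578):Q] = 3 (because 578 is not a perfect cube), so 3 | [L:Q]. As gcd(2,3) = 1, [L:Q] is divisible by 6. Conversely L is generated over Q by √38 and ∛578, so [L:Q] ≤ 2·3 = 6. Therefore [Q(√38, ∛578) : Q] = 6.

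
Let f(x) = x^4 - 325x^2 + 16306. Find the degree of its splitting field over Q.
[K : Q] = 4

Solving the quadratic in x^2: x^2 = (325 ± √(325^2 - 4·16306))/2 = (325 ± √40401)/2 = (325 ± 201)/2, giving x^2 = 263 or x^2 = 62. So f(x) = (x^2 - 263)(x^2 - 62) and the roots of f are ±√263, ±√62. Hence the splitting field is K = Q(√263, √62). Since 263 and 62 are distinct squarefree integers > 1, their product 16306 is not a perfect square, so √62 ∉ Q(√263). By the tower law [K:Q] = [Q(√263,√62):Q(√263)] · [Q(√263):Q] = 2 · 2 = 4.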